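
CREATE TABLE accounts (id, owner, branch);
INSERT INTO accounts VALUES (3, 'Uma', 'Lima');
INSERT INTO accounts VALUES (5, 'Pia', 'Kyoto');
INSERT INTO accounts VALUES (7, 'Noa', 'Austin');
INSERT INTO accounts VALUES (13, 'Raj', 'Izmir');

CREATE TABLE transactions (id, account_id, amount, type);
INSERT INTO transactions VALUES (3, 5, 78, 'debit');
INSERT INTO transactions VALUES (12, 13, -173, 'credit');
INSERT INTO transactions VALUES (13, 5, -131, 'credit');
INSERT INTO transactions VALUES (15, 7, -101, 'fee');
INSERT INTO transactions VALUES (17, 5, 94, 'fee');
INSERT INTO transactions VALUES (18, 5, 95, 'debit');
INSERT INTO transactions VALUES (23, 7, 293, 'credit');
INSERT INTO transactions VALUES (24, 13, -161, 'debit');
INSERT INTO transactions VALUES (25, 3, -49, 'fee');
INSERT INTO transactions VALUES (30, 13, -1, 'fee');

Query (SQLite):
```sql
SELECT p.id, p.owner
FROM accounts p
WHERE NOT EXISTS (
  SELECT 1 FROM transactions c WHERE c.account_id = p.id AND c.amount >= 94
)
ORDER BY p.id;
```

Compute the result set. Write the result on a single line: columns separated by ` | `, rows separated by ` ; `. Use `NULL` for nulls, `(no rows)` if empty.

3 | Uma ; 13 | Raj

For each accounts row, check whether any transactions with matching account_id has amount >= 94.
Keep rows where that is false.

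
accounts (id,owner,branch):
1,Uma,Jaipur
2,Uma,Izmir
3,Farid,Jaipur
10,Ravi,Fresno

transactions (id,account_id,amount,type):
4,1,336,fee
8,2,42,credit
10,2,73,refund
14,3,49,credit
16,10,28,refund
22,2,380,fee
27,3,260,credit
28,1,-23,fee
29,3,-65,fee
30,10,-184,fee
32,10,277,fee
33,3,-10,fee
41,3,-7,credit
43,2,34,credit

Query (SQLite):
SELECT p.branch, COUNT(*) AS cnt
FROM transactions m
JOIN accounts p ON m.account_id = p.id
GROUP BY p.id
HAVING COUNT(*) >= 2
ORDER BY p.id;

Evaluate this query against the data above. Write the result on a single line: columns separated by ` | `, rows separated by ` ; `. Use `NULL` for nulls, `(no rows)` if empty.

Jaipur | 2 ; Izmir | 4 ; Jaipur | 5 ; Fresno | 3

Join each transactions row to its accounts via account_id.
Group joined rows by accounts.id; compute COUNT(*) per group.
HAVING: keep groups with count ≥ 2.
  1: ids {4, 28} → COUNT(*)=2
  2: ids {8, 10, 22, 43} → COUNT(*)=4
  3: ids {14, 27, 29, 33, 41} → COUNT(*)=5
  10: ids {16, 30, 32} → COUNT(*)=3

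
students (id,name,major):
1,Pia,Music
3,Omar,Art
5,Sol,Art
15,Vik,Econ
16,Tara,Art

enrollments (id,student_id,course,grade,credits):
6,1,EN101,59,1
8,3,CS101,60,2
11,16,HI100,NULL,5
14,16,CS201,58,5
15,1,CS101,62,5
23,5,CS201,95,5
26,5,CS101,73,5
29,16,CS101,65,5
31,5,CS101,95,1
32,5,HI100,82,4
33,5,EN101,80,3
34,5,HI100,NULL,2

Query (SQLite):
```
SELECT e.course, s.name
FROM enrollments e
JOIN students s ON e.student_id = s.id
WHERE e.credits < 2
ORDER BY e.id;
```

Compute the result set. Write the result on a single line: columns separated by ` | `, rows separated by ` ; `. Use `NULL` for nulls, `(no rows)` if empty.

Each enrollments row matches the students row where student_id = students.id.
Then keep rows with e.credits < 2.

EN101 | Pia ; CS101 | Sol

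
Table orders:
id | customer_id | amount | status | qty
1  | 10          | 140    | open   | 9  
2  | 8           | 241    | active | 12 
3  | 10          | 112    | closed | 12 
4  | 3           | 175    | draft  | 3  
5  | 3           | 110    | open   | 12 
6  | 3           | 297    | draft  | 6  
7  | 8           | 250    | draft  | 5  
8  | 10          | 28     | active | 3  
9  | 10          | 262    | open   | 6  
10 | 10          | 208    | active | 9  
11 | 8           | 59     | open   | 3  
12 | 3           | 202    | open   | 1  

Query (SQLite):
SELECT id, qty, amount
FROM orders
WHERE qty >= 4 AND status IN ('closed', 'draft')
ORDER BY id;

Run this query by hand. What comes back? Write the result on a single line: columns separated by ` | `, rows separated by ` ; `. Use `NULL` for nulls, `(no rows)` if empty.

qty >= 4: ids {1, 2, 3, 5, 6, 7, 9, 10}
status IN ('closed', 'draft'): ids {3, 4, 6, 7}
Combine with AND.

3 | 12 | 112 ; 6 | 6 | 297 ; 7 | 5 | 250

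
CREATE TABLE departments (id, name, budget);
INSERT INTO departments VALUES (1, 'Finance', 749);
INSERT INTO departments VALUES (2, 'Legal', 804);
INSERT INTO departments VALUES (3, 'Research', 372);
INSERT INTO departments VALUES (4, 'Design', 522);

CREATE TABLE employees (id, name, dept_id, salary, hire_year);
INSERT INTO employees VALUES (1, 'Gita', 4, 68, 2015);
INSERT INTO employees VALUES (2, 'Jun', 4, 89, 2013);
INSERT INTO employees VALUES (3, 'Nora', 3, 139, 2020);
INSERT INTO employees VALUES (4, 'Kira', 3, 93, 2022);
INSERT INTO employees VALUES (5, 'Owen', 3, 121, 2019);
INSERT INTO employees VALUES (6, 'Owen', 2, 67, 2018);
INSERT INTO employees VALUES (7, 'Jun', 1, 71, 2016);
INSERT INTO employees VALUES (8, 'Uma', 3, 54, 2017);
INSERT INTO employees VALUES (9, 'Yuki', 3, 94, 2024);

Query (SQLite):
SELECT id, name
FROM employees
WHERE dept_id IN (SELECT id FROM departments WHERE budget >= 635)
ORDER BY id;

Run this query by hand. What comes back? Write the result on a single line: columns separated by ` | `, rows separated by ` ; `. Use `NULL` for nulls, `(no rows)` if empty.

Inner query: departments.id where budget >= 635.
Outer: keep employees rows whose dept_id is in that set.
Inner query → {1, 2}

6 | Owen ; 7 | Jun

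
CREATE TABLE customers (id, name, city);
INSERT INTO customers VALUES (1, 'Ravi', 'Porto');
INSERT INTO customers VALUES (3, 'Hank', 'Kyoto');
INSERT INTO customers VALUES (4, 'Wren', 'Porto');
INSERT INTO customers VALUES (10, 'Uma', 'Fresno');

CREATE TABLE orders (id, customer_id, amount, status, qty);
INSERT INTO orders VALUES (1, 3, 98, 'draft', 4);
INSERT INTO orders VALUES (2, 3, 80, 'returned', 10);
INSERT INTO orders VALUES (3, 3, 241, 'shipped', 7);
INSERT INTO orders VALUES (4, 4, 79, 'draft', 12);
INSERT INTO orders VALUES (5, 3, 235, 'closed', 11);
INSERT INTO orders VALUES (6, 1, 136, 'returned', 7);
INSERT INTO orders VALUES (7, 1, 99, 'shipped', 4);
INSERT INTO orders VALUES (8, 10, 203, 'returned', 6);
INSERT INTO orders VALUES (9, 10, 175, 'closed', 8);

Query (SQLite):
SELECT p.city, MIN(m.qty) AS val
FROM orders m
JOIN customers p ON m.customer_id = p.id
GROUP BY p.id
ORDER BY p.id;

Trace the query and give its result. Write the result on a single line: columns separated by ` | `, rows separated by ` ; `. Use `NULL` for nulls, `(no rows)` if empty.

Join each orders row to its customers via customer_id.
Group joined rows by customers.id; compute MIN(m.qty) per group.
  1: ids {6, 7} → MIN(m.qty)=4
  3: ids {1, 2, 3, 5} → MIN(m.qty)=4
  4: ids {4} → MIN(m.qty)=12
  10: ids {8, 9} → MIN(m.qty)=6

Porto | 4 ; Kyoto | 4 ; Porto | 12 ; Fresno | 6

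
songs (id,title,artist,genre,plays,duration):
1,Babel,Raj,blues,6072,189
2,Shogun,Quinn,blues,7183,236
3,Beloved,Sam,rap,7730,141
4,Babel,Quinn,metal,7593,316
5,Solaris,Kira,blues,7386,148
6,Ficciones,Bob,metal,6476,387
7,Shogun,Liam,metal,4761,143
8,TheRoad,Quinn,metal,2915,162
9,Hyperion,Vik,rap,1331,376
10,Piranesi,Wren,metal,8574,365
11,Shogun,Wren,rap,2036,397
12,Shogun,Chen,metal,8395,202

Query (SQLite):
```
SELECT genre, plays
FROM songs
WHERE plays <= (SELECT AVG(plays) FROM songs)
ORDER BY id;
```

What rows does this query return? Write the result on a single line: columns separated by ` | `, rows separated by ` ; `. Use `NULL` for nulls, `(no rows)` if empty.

Scalar subquery: AVG(plays) over all songs rows = 5871.0.
Keep rows where plays <= that value.

metal | 4761 ; metal | 2915 ; rap | 1331 ; rap | 2036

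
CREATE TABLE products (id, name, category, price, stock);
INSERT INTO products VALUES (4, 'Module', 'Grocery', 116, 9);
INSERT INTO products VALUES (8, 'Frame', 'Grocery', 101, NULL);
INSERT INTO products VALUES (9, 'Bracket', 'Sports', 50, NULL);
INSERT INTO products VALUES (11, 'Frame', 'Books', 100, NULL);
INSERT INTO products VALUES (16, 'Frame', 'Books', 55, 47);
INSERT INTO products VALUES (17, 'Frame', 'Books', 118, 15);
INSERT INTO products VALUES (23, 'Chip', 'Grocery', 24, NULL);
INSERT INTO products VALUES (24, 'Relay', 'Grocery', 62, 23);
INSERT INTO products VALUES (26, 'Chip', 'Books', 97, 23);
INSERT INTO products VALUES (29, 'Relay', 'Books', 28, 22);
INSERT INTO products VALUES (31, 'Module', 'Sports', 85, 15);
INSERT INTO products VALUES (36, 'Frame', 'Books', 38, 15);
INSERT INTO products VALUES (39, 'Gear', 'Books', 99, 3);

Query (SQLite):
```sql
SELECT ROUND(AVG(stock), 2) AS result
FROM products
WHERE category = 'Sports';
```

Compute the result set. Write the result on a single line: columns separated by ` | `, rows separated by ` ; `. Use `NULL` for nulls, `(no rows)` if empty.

15

Rows where category='Sports' → stock values: [NULL, 15].
AVG = 15 / 1 (rounded to 2 dp).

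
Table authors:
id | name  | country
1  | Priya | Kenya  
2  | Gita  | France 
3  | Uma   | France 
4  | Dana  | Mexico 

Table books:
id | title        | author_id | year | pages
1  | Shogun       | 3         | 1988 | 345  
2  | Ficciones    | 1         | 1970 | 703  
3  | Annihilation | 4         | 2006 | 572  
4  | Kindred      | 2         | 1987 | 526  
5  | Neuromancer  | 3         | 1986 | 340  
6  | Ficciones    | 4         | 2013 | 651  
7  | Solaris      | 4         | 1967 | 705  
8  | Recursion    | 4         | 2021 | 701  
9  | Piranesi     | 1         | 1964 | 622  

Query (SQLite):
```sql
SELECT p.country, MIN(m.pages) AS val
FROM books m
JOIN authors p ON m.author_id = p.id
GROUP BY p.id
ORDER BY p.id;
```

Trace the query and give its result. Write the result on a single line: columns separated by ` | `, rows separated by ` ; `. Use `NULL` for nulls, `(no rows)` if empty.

Join each books row to its authors via author_id.
Group joined rows by authors.id; compute MIN(m.pages) per group.
  1: ids {2, 9} → MIN(m.pages)=622
  2: ids {4} → MIN(m.pages)=526
  3: ids {1, 5} → MIN(m.pages)=340
  4: ids {3, 6, 7, 8} → MIN(m.pages)=572

Kenya | 622 ; France | 526 ; France | 340 ; Mexico | 572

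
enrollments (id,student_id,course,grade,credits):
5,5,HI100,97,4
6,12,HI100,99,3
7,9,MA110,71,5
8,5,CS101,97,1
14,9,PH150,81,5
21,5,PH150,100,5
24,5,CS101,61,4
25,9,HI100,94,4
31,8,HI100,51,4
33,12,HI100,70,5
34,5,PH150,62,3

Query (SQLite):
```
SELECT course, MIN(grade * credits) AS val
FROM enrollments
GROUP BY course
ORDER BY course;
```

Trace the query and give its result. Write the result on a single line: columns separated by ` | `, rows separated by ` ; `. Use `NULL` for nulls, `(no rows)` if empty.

For each row compute grade * credits.
Group by course; take MIN of the expression per group.
  CS101: ids {8, 24} → MIN(grade * credits)=97
  HI100: ids {5, 6, 25, 31, 33} → MIN(grade * credits)=204
  MA110: ids {7} → MIN(grade * credits)=355
  PH150: ids {14, 21, 34} → MIN(grade * credits)=186

CS101 | 97 ; HI100 | 204 ; MA110 | 355 ; PH150 | 186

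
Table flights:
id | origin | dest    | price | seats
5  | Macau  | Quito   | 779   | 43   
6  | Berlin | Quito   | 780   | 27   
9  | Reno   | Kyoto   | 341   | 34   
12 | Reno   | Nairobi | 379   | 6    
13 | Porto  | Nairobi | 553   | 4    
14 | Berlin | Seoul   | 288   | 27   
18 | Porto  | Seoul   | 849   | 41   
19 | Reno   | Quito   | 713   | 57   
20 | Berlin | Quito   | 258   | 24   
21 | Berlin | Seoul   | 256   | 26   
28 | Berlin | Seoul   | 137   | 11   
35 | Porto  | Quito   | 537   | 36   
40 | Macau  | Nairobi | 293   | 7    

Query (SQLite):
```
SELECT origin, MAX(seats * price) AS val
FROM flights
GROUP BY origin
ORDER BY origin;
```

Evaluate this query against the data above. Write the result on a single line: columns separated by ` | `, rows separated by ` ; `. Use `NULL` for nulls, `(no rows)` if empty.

For each row compute seats * price.
Group by origin; take MAX of the expression per group.
  Berlin: ids {6, 14, 20, 21, 28} → MAX(seats * price)=21060
  Macau: ids {5, 40} → MAX(seats * price)=33497
  Porto: ids {13, 18, 35} → MAX(seats * price)=34809
  Reno: ids {9, 12, 19} → MAX(seats * price)=40641

Berlin | 21060 ; Macau | 33497 ; Porto | 34809 ; Reno | 40641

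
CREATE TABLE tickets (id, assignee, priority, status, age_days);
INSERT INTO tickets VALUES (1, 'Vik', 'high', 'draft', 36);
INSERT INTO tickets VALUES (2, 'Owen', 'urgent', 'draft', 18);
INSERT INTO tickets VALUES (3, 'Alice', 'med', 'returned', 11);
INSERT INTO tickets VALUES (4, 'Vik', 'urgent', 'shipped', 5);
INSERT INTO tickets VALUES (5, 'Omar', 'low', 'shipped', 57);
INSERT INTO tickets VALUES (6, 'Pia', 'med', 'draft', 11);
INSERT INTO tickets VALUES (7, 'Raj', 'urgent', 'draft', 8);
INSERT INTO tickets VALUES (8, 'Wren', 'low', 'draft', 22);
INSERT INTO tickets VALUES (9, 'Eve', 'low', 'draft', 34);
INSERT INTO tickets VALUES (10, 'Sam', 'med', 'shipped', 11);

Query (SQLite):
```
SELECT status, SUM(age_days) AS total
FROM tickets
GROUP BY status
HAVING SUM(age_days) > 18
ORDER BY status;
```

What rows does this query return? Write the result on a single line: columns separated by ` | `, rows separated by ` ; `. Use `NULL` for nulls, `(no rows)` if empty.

Partition tickets by status; compute SUM(age_days) within each group.
HAVING: keep groups where SUM(age_days) > 18.
  draft: ids {1, 2, 6, 7, 8, 9} → SUM(age_days)=129
  returned: ids {3} → SUM(age_days)=11
  shipped: ids {4, 5, 10} → SUM(age_days)=73

draft | 129 ; shipped | 73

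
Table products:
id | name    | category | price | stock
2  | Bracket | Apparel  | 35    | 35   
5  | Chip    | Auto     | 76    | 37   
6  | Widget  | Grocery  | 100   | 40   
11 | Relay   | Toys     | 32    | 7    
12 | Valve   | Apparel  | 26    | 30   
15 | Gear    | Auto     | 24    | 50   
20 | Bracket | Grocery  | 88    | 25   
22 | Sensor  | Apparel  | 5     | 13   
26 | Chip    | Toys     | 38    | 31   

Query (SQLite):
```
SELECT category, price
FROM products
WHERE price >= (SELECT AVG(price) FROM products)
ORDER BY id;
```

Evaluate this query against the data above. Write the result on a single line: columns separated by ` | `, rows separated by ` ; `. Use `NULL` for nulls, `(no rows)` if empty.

Auto | 76 ; Grocery | 100 ; Grocery | 88

Scalar subquery: AVG(price) over all products rows = 47.111111 (≈; comparison uses full precision).
Keep rows where price >= that value.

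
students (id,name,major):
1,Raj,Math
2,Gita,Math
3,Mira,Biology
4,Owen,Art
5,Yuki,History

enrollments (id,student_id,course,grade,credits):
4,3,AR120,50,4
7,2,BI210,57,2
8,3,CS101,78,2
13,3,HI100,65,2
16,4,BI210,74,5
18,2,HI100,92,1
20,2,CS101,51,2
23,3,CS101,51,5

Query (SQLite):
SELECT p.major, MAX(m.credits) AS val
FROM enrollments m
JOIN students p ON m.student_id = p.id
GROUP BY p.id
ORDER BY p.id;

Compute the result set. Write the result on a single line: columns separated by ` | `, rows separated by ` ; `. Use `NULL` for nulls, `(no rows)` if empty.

Math | 2 ; Biology | 5 ; Art | 5

Join each enrollments row to its students via student_id.
Group joined rows by students.id; compute MAX(m.credits) per group.
  2: ids {7, 18, 20} → MAX(m.credits)=2
  3: ids {4, 8, 13, 23} → MAX(m.credits)=5
  4: ids {16} → MAX(m.credits)=5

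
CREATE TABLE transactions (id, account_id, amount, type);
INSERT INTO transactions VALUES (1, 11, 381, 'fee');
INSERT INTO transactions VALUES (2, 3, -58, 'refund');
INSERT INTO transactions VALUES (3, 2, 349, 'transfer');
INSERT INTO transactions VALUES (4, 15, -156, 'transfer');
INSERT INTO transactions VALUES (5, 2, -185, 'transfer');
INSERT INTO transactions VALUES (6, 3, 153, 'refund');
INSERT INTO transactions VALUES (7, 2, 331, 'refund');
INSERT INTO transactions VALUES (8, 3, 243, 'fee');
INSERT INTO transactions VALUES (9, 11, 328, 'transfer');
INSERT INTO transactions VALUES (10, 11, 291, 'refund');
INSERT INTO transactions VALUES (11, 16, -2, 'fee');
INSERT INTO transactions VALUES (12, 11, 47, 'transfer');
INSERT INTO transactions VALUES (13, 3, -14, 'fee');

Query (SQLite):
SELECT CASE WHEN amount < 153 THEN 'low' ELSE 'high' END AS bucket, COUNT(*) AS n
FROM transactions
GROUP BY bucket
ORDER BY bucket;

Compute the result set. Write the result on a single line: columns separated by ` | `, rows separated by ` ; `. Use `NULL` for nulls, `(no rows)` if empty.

Bucket rows by amount < 153 → 'low' else 'high'; count each bucket.

high | 7 ; low | 6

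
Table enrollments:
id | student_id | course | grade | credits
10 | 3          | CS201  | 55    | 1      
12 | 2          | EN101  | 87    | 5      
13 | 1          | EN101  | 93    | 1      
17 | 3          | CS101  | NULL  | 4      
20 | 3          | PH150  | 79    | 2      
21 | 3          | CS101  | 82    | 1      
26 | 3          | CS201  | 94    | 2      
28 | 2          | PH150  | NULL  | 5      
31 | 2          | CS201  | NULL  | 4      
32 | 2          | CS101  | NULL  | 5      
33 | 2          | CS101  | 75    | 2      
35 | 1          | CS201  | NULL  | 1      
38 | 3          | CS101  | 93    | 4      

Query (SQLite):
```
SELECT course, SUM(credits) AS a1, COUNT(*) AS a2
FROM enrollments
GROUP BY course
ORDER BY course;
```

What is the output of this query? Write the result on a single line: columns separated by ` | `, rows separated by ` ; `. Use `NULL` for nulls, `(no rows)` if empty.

Group enrollments by course.
Per group compute: SUM(credits), COUNT(*).
  CS101: ids {17, 21, 32, 33, 38} → SUM(credits)=16, COUNT(*)=5
  CS201: ids {10, 26, 31, 35} → SUM(credits)=8, COUNT(*)=4
  EN101: ids {12, 13} → SUM(credits)=6, COUNT(*)=2
  PH150: ids {20, 28} → SUM(credits)=7, COUNT(*)=2

CS101 | 16 | 5 ; CS201 | 8 | 4 ; EN101 | 6 | 2 ; PH150 | 7 | 2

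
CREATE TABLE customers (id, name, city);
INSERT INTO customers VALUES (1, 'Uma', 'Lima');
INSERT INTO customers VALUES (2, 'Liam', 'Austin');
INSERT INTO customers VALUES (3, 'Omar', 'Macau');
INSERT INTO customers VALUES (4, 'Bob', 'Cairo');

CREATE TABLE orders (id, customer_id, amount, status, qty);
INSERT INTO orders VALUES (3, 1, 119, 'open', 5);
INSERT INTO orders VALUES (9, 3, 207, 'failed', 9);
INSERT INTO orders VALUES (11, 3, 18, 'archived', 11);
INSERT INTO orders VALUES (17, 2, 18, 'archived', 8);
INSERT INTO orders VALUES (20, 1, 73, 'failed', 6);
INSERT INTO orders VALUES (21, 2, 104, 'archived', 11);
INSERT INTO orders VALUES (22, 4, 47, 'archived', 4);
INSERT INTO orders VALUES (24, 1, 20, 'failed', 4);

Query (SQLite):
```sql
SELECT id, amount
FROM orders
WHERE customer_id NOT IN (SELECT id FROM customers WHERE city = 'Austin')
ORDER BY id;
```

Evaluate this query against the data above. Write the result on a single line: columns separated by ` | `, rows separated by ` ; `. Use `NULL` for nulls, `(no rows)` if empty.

Inner query: customers.id where city = 'Austin'.
Outer: keep orders rows whose customer_id is not in that set.
Inner query → {2}

3 | 119 ; 9 | 207 ; 11 | 18 ; 20 | 73 ; 22 | 47 ; 24 | 20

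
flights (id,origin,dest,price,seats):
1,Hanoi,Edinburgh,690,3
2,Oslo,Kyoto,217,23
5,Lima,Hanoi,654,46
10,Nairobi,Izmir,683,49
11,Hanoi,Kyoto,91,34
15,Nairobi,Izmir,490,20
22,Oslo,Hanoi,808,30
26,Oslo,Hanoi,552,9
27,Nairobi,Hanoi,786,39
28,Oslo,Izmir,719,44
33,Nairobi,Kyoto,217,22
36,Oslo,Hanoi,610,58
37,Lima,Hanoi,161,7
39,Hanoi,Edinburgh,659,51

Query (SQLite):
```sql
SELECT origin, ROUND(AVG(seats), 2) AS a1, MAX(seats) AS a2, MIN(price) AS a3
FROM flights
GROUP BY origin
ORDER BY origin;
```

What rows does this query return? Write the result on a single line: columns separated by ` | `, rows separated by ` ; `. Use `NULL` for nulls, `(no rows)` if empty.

Hanoi | 29.33 | 51 | 91 ; Lima | 26.5 | 46 | 161 ; Nairobi | 32.5 | 49 | 217 ; Oslo | 32.8 | 58 | 217

Group flights by origin.
Per group compute: ROUND(AVG(seats), 2), MAX(seats), MIN(price).
  Hanoi: ids {1, 11, 39} → ROUND(AVG(seats), 2)=29.33, MAX(seats)=51, MIN(price)=91
  Lima: ids {5, 37} → ROUND(AVG(seats), 2)=26.5, MAX(seats)=46, MIN(price)=161
  Nairobi: ids {10, 15, 27, 33} → ROUND(AVG(seats), 2)=32.5, MAX(seats)=49, MIN(price)=217
  Oslo: ids {2, 22, 26, 28, 36} → ROUND(AVG(seats), 2)=32.8, MAX(seats)=58, MIN(price)=217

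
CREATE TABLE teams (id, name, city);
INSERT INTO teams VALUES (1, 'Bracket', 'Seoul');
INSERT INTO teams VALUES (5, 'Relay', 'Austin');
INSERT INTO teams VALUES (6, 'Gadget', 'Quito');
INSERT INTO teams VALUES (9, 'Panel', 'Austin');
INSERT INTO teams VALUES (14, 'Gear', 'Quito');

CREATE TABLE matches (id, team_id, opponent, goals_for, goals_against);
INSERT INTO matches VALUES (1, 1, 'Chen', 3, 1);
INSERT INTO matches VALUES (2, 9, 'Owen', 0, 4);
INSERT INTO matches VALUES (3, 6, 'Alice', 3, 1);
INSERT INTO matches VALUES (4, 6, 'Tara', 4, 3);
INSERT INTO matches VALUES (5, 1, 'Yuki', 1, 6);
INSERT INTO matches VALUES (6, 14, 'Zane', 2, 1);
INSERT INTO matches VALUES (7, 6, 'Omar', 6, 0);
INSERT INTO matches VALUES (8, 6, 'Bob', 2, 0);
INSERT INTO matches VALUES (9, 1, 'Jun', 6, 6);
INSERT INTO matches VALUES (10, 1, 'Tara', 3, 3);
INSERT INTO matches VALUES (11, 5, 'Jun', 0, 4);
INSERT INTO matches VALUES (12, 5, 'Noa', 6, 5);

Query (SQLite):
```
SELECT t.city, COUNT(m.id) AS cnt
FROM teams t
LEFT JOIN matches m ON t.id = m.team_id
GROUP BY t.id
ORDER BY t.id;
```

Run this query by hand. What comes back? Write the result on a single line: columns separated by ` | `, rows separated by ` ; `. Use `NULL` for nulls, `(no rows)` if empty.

LEFT JOIN keeps every teams row; unmatched ones get NULL for matches columns.
Group by teams.id and compute COUNT(m.id). COUNT(col) of an all-NULL group is 0.
  1: ids {1, 5, 9, 10} → COUNT(m.id)=4
  5: ids {11, 12} → COUNT(m.id)=2
  6: ids {3, 4, 7, 8} → COUNT(m.id)=4
  9: ids {2} → COUNT(m.id)=1
  14: ids {6} → COUNT(m.id)=1

Seoul | 4 ; Austin | 2 ; Quito | 4 ; Austin | 1 ; Quito | 1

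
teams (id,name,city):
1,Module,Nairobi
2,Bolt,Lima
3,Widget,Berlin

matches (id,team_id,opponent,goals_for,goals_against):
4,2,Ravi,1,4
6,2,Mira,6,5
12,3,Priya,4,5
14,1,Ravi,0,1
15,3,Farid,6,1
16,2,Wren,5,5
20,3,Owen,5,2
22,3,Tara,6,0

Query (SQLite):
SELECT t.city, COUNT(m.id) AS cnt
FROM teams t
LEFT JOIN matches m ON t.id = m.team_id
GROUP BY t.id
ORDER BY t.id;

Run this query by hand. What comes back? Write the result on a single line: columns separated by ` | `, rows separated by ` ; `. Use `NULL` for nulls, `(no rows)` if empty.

LEFT JOIN keeps every teams row; unmatched ones get NULL for matches columns.
Group by teams.id and compute COUNT(m.id). COUNT(col) of an all-NULL group is 0.
  1: ids {14} → COUNT(m.id)=1
  2: ids {4, 6, 16} → COUNT(m.id)=3
  3: ids {12, 15, 20, 22} → COUNT(m.id)=4

Nairobi | 1 ; Lima | 3 ; Berlin | 4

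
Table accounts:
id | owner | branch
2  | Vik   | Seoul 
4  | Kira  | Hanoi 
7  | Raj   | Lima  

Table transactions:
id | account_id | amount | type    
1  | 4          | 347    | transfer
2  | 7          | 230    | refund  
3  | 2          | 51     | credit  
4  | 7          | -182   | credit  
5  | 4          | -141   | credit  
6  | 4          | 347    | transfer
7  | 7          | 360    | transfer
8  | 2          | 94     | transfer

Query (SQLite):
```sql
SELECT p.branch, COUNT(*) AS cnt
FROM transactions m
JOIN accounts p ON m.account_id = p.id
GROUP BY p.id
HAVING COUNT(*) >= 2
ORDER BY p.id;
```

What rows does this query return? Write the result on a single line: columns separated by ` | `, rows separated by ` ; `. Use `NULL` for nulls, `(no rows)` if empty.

Join each transactions row to its accounts via account_id.
Group joined rows by accounts.id; compute COUNT(*) per group.
HAVING: keep groups with count ≥ 2.
  2: ids {3, 8} → COUNT(*)=2
  4: ids {1, 5, 6} → COUNT(*)=3
  7: ids {2, 4, 7} → COUNT(*)=3

Seoul | 2 ; Hanoi | 3 ; Lima | 3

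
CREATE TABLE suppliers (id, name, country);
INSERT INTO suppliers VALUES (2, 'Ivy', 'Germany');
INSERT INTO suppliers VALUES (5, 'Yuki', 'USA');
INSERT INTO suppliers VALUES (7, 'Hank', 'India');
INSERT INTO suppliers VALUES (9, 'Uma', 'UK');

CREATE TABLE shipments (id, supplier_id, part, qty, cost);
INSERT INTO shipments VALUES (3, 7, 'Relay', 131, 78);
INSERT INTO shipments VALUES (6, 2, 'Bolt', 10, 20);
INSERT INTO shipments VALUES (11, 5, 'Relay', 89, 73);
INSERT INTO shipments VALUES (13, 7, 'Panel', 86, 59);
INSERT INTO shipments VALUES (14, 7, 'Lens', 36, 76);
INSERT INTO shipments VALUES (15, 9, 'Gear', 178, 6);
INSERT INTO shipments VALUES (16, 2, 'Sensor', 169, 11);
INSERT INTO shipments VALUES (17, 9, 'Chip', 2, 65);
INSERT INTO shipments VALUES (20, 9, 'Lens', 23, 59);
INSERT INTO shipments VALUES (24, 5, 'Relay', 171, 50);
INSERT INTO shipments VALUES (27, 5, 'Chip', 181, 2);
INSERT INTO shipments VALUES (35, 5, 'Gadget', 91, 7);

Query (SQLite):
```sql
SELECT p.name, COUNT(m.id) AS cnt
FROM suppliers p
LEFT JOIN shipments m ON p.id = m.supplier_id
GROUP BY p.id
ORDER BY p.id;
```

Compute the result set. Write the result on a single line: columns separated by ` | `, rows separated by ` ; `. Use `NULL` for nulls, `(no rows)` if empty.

LEFT JOIN keeps every suppliers row; unmatched ones get NULL for shipments columns.
Group by suppliers.id and compute COUNT(m.id). COUNT(col) of an all-NULL group is 0.
  2: ids {6, 16} → COUNT(m.id)=2
  5: ids {11, 24, 27, 35} → COUNT(m.id)=4
  7: ids {3, 13, 14} → COUNT(m.id)=3
  9: ids {15, 17, 20} → COUNT(m.id)=3

Ivy | 2 ; Yuki | 4 ; Hank | 3 ; Uma | 3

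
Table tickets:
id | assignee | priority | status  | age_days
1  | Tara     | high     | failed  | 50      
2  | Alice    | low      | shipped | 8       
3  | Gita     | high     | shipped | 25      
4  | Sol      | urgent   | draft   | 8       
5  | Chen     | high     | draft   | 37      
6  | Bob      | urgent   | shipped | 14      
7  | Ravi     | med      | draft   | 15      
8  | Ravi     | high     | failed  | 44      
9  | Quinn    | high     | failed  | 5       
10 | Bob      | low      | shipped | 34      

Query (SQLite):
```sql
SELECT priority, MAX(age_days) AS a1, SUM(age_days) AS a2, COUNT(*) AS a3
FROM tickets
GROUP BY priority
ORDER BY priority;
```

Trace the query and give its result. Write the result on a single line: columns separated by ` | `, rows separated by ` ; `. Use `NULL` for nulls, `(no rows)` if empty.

Group tickets by priority.
Per group compute: MAX(age_days), SUM(age_days), COUNT(*).
  high: ids {1, 3, 5, 8, 9} → MAX(age_days)=50, SUM(age_days)=161, COUNT(*)=5
  low: ids {2, 10} → MAX(age_days)=34, SUM(age_days)=42, COUNT(*)=2
  med: ids {7} → MAX(age_days)=15, SUM(age_days)=15, COUNT(*)=1
  urgent: ids {4, 6} → MAX(age_days)=14, SUM(age_days)=22, COUNT(*)=2

high | 50 | 161 | 5 ; low | 34 | 42 | 2 ; med | 15 | 15 | 1 ; urgent | 14 | 22 | 2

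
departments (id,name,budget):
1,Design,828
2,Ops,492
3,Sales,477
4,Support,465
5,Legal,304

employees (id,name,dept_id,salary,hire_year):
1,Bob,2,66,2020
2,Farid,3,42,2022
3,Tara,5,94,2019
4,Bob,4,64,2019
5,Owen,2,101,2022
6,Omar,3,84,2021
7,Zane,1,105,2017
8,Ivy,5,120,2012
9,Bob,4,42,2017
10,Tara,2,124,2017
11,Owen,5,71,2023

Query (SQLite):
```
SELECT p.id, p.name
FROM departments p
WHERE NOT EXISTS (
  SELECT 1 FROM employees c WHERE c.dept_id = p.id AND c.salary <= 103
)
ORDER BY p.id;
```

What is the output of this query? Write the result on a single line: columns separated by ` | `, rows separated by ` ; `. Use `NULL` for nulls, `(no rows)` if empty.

1 | Design

For each departments row, check whether any employees with matching dept_id has salary <= 103.
Keep rows where that is false.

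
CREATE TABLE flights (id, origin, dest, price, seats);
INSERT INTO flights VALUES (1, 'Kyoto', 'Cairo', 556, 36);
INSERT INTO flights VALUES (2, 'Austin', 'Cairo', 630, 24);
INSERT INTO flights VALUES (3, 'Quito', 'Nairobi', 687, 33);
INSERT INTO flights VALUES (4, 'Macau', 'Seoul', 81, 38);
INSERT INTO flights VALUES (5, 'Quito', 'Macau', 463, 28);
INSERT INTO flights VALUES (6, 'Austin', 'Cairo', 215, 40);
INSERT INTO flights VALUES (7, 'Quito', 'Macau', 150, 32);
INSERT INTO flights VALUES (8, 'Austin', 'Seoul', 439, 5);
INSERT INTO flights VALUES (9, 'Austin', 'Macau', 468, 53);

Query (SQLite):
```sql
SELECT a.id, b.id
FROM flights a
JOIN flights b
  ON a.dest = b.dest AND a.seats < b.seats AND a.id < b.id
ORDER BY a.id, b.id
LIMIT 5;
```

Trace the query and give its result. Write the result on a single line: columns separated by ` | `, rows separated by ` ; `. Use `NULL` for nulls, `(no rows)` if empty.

1 | 6 ; 2 | 6 ; 5 | 7 ; 5 | 9 ; 7 | 9

Pairs (a,b) with same dest, a.seats < b.seats, a.id < b.id.
dest groups: Cairo:{1,2,6} Macau:{5,7,9} Nairobi:{3} Seoul:{4,8}
Ordered by (a.id, b.id); first 5.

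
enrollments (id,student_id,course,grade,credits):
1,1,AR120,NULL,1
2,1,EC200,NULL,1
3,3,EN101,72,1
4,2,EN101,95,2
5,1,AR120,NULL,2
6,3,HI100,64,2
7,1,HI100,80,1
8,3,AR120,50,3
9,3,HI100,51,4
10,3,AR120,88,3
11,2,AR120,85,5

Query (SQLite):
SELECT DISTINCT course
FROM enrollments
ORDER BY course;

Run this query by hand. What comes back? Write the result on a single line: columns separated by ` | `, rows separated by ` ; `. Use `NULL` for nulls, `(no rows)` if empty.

Collect distinct course values from enrollments.

AR120 ; EC200 ; EN101 ; HI100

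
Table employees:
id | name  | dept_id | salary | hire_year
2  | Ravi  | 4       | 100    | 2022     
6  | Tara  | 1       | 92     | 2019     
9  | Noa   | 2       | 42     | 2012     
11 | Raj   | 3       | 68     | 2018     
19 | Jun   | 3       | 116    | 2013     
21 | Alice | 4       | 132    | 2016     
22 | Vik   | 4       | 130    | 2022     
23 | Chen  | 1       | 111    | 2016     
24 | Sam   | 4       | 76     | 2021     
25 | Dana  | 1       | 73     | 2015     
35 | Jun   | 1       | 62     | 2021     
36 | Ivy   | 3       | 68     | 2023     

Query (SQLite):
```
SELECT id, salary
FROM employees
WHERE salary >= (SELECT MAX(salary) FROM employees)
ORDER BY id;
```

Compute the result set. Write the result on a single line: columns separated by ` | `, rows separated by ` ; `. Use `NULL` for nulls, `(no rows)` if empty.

21 | 132

Scalar subquery: MAX(salary) over all employees rows = 132.
Keep rows where salary >= that value.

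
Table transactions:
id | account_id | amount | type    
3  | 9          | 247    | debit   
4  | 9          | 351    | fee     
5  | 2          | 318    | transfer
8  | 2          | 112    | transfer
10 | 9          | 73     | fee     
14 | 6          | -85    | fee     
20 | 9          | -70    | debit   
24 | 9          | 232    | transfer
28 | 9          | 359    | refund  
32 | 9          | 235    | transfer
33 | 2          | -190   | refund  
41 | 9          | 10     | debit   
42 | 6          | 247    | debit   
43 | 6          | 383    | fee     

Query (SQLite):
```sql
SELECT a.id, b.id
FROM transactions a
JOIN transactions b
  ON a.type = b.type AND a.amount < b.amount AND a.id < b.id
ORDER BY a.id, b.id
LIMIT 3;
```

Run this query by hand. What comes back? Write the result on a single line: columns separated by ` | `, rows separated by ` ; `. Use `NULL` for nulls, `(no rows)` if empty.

4 | 43 ; 8 | 24 ; 8 | 32

Pairs (a,b) with same type, a.amount < b.amount, a.id < b.id.
type groups: debit:{3,20,41,42} fee:{4,10,14,43} refund:{28,33} transfer:{5,8,24,32}
Ordered by (a.id, b.id); first 3.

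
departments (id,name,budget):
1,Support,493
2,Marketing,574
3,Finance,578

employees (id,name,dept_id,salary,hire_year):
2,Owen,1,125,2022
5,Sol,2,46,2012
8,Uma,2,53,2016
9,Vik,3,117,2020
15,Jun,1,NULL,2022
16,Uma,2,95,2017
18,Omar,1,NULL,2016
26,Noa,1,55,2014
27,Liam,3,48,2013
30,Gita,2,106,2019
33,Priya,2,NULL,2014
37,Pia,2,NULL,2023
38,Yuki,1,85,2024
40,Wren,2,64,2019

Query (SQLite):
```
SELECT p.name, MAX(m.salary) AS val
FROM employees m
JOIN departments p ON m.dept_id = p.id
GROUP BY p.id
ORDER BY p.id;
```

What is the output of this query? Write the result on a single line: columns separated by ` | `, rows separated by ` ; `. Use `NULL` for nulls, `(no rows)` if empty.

Support | 125 ; Marketing | 106 ; Finance | 117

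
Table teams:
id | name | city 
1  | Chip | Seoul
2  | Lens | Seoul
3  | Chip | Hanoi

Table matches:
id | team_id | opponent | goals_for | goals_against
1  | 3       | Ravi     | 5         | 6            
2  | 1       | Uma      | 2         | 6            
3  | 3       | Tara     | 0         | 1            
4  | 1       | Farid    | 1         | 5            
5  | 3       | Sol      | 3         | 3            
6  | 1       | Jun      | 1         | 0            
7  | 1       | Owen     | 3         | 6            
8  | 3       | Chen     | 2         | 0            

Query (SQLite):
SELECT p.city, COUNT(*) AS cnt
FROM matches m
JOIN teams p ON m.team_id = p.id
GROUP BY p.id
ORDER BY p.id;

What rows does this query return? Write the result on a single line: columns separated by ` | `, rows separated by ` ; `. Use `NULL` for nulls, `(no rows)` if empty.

Seoul | 4 ; Hanoi | 4

Join each matches row to its teams via team_id.
Group joined rows by teams.id; compute COUNT(*) per group.
  1: ids {2, 4, 6, 7} → COUNT(*)=4
  3: ids {1, 3, 5, 8} → COUNT(*)=4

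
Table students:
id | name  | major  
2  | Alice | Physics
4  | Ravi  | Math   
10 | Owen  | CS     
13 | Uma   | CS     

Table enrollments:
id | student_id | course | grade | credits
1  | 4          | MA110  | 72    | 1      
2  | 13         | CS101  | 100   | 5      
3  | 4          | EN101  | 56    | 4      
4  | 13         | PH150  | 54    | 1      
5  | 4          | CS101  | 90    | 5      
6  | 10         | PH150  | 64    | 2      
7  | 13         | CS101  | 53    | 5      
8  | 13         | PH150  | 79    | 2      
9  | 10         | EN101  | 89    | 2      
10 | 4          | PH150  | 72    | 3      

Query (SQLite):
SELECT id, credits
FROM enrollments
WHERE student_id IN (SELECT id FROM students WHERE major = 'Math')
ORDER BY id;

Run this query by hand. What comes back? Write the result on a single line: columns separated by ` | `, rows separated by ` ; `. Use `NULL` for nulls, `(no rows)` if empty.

1 | 1 ; 3 | 4 ; 5 | 5 ; 10 | 3

Inner query: students.id where major = 'Math'.
Outer: keep enrollments rows whose student_id is in that set.
Inner query → {4}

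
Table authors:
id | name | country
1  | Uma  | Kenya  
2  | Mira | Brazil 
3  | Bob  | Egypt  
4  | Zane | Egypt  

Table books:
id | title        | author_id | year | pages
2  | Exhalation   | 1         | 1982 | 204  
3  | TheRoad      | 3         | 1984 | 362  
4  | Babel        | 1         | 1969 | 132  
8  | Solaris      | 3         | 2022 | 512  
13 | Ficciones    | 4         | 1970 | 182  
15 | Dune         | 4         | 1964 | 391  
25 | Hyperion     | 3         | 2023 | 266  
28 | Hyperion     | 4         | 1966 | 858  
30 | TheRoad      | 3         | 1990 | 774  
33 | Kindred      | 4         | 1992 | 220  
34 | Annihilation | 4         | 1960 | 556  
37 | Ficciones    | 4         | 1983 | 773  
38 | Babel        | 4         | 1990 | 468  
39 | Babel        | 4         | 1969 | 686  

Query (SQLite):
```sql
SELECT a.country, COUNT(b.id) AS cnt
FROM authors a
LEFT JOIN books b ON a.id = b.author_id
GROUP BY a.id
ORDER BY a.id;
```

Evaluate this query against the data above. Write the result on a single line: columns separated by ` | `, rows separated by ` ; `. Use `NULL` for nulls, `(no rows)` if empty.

Kenya | 2 ; Brazil | 0 ; Egypt | 4 ; Egypt | 8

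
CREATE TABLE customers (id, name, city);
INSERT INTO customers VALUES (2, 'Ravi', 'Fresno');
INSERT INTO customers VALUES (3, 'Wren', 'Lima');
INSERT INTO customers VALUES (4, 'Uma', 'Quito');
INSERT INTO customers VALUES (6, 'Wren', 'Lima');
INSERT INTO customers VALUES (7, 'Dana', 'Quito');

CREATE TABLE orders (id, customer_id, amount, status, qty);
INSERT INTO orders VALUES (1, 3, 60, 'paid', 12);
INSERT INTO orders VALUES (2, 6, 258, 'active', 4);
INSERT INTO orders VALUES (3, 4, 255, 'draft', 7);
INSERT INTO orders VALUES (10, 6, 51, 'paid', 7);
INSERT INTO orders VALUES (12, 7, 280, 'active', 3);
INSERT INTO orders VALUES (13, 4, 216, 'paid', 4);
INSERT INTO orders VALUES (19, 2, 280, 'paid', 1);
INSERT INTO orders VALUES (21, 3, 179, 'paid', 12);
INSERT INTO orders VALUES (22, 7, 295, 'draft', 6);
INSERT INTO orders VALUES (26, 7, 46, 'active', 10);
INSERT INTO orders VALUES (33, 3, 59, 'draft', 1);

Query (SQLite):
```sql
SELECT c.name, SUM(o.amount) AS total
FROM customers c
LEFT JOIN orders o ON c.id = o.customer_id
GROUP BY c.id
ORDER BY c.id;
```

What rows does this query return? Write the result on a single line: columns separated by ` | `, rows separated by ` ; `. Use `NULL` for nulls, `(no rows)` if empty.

LEFT JOIN keeps every customers row; unmatched ones get NULL for orders columns.
Group by customers.id and compute SUM(o.amount). SUM over an all-NULL group is NULL.
  2: ids {19} → SUM(o.amount)=280
  3: ids {1, 21, 33} → SUM(o.amount)=298
  4: ids {3, 13} → SUM(o.amount)=471
  6: ids {2, 10} → SUM(o.amount)=309
  7: ids {12, 22, 26} → SUM(o.amount)=621

Ravi | 280 ; Wren | 298 ; Uma | 471 ; Wren | 309 ; Dana | 621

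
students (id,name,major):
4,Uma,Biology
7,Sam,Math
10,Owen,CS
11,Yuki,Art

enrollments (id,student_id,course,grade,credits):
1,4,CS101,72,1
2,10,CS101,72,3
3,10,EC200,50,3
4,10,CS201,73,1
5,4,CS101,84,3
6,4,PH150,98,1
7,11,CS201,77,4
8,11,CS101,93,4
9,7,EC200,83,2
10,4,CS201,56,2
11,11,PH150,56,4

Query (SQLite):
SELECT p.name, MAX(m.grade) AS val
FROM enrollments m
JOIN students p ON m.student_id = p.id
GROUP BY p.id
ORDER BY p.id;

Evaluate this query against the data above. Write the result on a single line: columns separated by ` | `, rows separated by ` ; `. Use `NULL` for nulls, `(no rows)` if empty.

Uma | 98 ; Sam | 83 ; Owen | 73 ; Yuki | 93

Join each enrollments row to its students via student_id.
Group joined rows by students.id; compute MAX(m.grade) per group.
  4: ids {1, 5, 6, 10} → MAX(m.grade)=98
  7: ids {9} → MAX(m.grade)=83
  10: ids {2, 3, 4} → MAX(m.grade)=73
  11: ids {7, 8, 11} → MAX(m.grade)=93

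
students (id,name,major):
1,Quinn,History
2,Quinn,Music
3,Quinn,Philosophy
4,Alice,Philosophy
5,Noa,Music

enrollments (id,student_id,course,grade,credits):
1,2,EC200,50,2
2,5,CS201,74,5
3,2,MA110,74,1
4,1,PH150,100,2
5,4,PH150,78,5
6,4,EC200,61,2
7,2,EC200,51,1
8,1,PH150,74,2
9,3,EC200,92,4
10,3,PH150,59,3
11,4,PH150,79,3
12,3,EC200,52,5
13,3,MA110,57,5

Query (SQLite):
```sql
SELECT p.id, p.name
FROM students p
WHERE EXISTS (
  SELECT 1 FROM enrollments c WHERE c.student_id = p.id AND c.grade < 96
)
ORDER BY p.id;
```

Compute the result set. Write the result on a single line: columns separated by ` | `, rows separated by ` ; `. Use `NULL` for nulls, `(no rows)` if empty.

For each students row, check whether any enrollments with matching student_id has grade < 96.
Keep rows where that is true.

1 | Quinn ; 2 | Quinn ; 3 | Quinn ; 4 | Alice ; 5 | Noa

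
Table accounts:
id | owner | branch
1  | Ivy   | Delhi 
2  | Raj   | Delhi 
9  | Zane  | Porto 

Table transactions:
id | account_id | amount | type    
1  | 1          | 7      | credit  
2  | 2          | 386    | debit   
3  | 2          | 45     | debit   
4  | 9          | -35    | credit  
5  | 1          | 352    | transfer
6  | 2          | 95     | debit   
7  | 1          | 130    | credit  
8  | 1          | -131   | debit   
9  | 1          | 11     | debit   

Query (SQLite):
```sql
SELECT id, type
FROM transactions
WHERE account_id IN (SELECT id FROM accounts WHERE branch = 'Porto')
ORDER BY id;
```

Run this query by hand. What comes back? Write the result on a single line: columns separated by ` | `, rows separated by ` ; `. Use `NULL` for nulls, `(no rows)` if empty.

4 | credit

Inner query: accounts.id where branch = 'Porto'.
Outer: keep transactions rows whose account_id is in that set.
Inner query → {9}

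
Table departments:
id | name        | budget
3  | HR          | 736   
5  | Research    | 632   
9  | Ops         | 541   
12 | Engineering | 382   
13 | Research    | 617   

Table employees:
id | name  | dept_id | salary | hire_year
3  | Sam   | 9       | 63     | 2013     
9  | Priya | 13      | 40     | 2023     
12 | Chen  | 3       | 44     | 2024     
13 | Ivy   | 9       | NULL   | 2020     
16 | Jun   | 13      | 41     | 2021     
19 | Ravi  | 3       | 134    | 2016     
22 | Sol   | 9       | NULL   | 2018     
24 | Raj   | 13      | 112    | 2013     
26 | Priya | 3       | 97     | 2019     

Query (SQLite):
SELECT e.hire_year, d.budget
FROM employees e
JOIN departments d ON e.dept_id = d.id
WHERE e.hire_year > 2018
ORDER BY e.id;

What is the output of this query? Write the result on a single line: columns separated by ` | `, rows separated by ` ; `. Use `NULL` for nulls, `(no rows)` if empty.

2023 | 617 ; 2024 | 736 ; 2020 | 541 ; 2021 | 617 ; 2019 | 736

Each employees row matches the departments row where dept_id = departments.id.
Then keep rows with e.hire_year > 2018.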